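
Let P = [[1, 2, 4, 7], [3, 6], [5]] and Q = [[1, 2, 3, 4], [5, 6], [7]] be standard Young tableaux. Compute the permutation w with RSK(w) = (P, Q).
1 5 6 7 3 4 2

Reverse RSK: for i = n, n-1, ..., 1, locate i in Q, remove the corresponding corner cell from P, and reverse-bump its entry up through P; the value ejected from row 1 is w(i).

So w = 1 5 6 7 3 4 2.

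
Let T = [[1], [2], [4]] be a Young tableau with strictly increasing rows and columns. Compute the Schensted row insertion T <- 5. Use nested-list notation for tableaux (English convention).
5 is larger than every entry of row 1, so it is appended to row 1. The new tableau is [[1, 5], [2], [4]].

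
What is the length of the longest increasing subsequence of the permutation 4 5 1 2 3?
3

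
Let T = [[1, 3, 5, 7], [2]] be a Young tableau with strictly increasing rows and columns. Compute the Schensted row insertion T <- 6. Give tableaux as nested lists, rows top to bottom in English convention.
In row 1, 6 replaces 7 (the leftmost entry greater than 6); 7 is bumped to row 2. 7 is appended to row 2. The new tableau is [[1, 3, 5, 6], [2, 7]].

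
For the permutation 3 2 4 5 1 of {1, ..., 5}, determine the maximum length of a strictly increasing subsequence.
3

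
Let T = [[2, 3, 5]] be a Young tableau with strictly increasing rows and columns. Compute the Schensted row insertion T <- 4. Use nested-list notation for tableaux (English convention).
[[2, 3, 4], [5]]

In row 1, 4 replaces 5 (the leftmost entry greater than 4); 5 is bumped to row 2. 5 starts a new row 2. The new tableau is [[2, 3, 4], [5]].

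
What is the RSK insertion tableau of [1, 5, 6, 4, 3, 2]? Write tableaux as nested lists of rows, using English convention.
P = [[1, 2, 6], [3], [4], [5]]

Insert 1: appended to row 1. P = [[1]].
Insert 5: appended to row 1. P = [[1, 5]].
Insert 6: appended to row 1. P = [[1, 5, 6]].
Insert 4: 4 bumps 5 from row 1; 5 starts row 2. P = [[1, 4, 6], [5]].
Insert 3: 3 bumps 4 from row 1; 4 bumps 5 from row 2; 5 starts row 3. P = [[1, 3, 6], [4], [5]].
Insert 2: 2 bumps 3 from row 1; 3 bumps 4 from row 2; 4 bumps 5 from row 3; 5 starts row 4. P = [[1, 2, 6], [3], [4], [5]].

So P = [[1, 2, 6], [3], [4], [5]].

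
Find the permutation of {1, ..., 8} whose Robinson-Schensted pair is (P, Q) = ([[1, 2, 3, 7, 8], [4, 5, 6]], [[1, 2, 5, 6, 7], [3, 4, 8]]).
Reverse the RSK construction: for i from n down to 1, find the cell of Q containing i, remove the entry at that cell from P, and reverse-bump it up through P; the value ejected from row 1 is w(i).

Step i=8: Q has 8 at row 2, column 3; remove 6 from row 2 of P and reverse-bump: 6 enters row 1 and ejects 3. So w(8) = 3. P is now [[1, 2, 6, 7, 8], [4, 5]].
Step i=7: Q has 7 at row 1, column 5; remove that cell from P, ejecting 8. So w(7) = 8. P is now [[1, 2, 6, 7], [4, 5]].
Step i=6: Q has 6 at row 1, column 4; remove that cell from P, ejecting 7. So w(6) = 7. P is now [[1, 2, 6], [4, 5]].
Step i=5: Q has 5 at row 1, column 3; remove that cell from P, ejecting 6. So w(5) = 6. P is now [[1, 2], [4, 5]].
Step i=4: Q has 4 at row 2, column 2; remove 5 from row 2 of P and reverse-bump: 5 enters row 1 and ejects 2. So w(4) = 2. P is now [[1, 5], [4]].
Step i=3: Q has 3 at row 2, column 1; remove 4 from row 2 of P and reverse-bump: 4 enters row 1 and ejects 1. So w(3) = 1. P is now [[4, 5]].
Step i=2: Q has 2 at row 1, column 2; remove that cell from P, ejecting 5. So w(2) = 5. P is now [[4]].
Step i=1: Q has 1 at row 1, column 1; remove that cell from P, ejecting 4. So w(1) = 4. P is now [].

So w = 4 5 1 2 6 7 8 3.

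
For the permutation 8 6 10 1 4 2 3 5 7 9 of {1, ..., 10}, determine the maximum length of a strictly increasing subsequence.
6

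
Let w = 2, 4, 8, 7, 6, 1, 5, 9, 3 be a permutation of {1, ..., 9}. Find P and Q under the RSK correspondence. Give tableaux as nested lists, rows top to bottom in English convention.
Insert each entry of the permutation into P by Schensted row insertion, recording in Q the position of each new cell.

Insert 2: appended to row 1. P = [[2]].
Insert 4: appended to row 1. P = [[2, 4]].
Insert 8: appended to row 1. P = [[2, 4, 8]].
Insert 7: 7 bumps 8 from row 1; 8 starts row 2. P = [[2, 4, 7], [8]].
Insert 6: 6 bumps 7 from row 1; 7 bumps 8 from row 2; 8 starts row 3. P = [[2, 4, 6], [7], [8]].
Insert 1: 1 bumps 2 from row 1; 2 bumps 7 from row 2; 7 bumps 8 from row 3; 8 starts row 4. P = [[1, 4, 6], [2], [7], [8]].
Insert 5: 5 bumps 6 from row 1; 6 appends to row 2. P = [[1, 4, 5], [2, 6], [7], [8]].
Insert 9: appended to row 1. P = [[1, 4, 5, 9], [2, 6], [7], [8]].
Insert 3: 3 bumps 4 from row 1; 4 bumps 6 from row 2; 6 bumps 7 from row 3; 7 bumps 8 from row 4; 8 starts row 5. P = [[1, 3, 5, 9], [2, 4], [6], [7], [8]].

So P = [[1, 3, 5, 9], [2, 4], [6], [7], [8]], Q = [[1, 2, 3, 8], [4, 7], [5], [6], [9]].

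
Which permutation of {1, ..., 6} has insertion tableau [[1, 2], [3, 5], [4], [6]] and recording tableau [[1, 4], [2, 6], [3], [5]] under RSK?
Reverse the RSK construction: for i from n down to 1, find the cell of Q containing i, remove the entry at that cell from P, and reverse-bump it up through P; the value ejected from row 1 is w(i).

Step i=6: Q has 6 at row 2, column 2; remove 5 from row 2 of P and reverse-bump: 5 enters row 1 and ejects 2. So w(6) = 2. P is now [[1, 5], [3], [4], [6]].
Step i=5: Q has 5 at row 4, column 1; remove 6 from row 4 of P and reverse-bump: 6 enters row 3 and ejects 4; 4 enters row 2 and ejects 3; 3 enters row 1 and ejects 1. So w(5) = 1. P is now [[3, 5], [4], [6]].
Step i=4: Q has 4 at row 1, column 2; remove that cell from P, ejecting 5. So w(4) = 5. P is now [[3], [4], [6]].
Step i=3: Q has 3 at row 3, column 1; remove 6 from row 3 of P and reverse-bump: 6 enters row 2 and ejects 4; 4 enters row 1 and ejects 3. So w(3) = 3. P is now [[4], [6]].
Step i=2: Q has 2 at row 2, column 1; remove 6 from row 2 of P and reverse-bump: 6 enters row 1 and ejects 4. So w(2) = 4. P is now [[6]].
Step i=1: Q has 1 at row 1, column 1; remove that cell from P, ejecting 6. So w(1) = 6. P is now [].

So w = 6 4 3 5 1 2.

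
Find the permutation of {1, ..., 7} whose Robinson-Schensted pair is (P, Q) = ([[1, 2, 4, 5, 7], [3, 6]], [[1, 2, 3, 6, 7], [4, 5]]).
1 3 6 2 4 5 7

Reverse the RSK construction: for i from n down to 1, find the cell of Q containing i, remove the entry at that cell from P, and reverse-bump it up through P; the value ejected from row 1 is w(i).

Step i=7: Q has 7 at row 1, column 5; remove that cell from P, ejecting 7. So w(7) = 7. P is now [[1, 2, 4, 5], [3, 6]].
Step i=6: Q has 6 at row 1, column 4; remove that cell from P, ejecting 5. So w(6) = 5. P is now [[1, 2, 4], [3, 6]].
Step i=5: Q has 5 at row 2, column 2; remove 6 from row 2 of P and reverse-bump: 6 enters row 1 and ejects 4. So w(5) = 4. P is now [[1, 2, 6], [3]].
Step i=4: Q has 4 at row 2, column 1; remove 3 from row 2 of P and reverse-bump: 3 enters row 1 and ejects 2. So w(4) = 2. P is now [[1, 3, 6]].
Step i=3: Q has 3 at row 1, column 3; remove that cell from P, ejecting 6. So w(3) = 6. P is now [[1, 3]].
Step i=2: Q has 2 at row 1, column 2; remove that cell from P, ejecting 3. So w(2) = 3. P is now [[1]].
Step i=1: Q has 1 at row 1, column 1; remove that cell from P, ejecting 1. So w(1) = 1. P is now [].

So w = 1 3 6 2 4 5 7.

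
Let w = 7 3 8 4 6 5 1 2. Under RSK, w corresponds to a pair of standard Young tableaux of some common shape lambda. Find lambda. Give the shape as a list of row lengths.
Row-insert each entry into an empty tableau.

After inserting 7: P = [[7]].
After inserting 3: P = [[3], [7]].
After inserting 8: P = [[3, 8], [7]].
After inserting 4: P = [[3, 4], [7, 8]].
After inserting 6: P = [[3, 4, 6], [7, 8]].
After inserting 5: P = [[3, 4, 5], [6, 8], [7]].
After inserting 1: P = [[1, 4, 5], [3, 8], [6], [7]].
After inserting 2: P = [[1, 2, 5], [3, 4], [6, 8], [7]].

The final insertion tableau P = [[1, 2, 5], [3, 4], [6, 8], [7]] has shape [3, 2, 2, 1].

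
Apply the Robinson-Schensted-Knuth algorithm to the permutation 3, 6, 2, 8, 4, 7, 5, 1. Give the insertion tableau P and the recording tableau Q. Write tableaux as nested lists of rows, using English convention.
Insert each entry of the permutation into P by Schensted row insertion, recording in Q the position of each new cell.

After inserting 3: P = [[3]].
After inserting 6: P = [[3, 6]].
After inserting 2: P = [[2, 6], [3]].
After inserting 8: P = [[2, 6, 8], [3]].
After inserting 4: P = [[2, 4, 8], [3, 6]].
After inserting 7: P = [[2, 4, 7], [3, 6, 8]].
After inserting 5: P = [[2, 4, 5], [3, 6, 7], [8]].
After inserting 1: P = [[1, 4, 5], [2, 6, 7], [3], [8]].

So P = [[1, 4, 5], [2, 6, 7], [3], [8]], Q = [[1, 2, 4], [3, 5, 6], [7], [8]].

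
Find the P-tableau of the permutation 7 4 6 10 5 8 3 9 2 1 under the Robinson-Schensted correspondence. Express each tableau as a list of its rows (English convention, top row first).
P = [[1, 5, 8, 9], [2, 10], [3], [4], [6], [7]]

Insert 7: appended to row 1. P = [[7]].
Insert 4: 4 bumps 7 from row 1; 7 starts row 2. P = [[4], [7]].
Insert 6: appended to row 1. P = [[4, 6], [7]].
Insert 10: appended to row 1. P = [[4, 6, 10], [7]].
Insert 5: 5 bumps 6 from row 1; 6 bumps 7 from row 2; 7 starts row 3. P = [[4, 5, 10], [6], [7]].
Insert 8: 8 bumps 10 from row 1; 10 appends to row 2. P = [[4, 5, 8], [6, 10], [7]].
Insert 3: 3 bumps 4 from row 1; 4 bumps 6 from row 2; 6 bumps 7 from row 3; 7 starts row 4. P = [[3, 5, 8], [4, 10], [6], [7]].
Insert 9: appended to row 1. P = [[3, 5, 8, 9], [4, 10], [6], [7]].
Insert 2: 2 bumps 3 from row 1; 3 bumps 4 from row 2; 4 bumps 6 from row 3; 6 bumps 7 from row 4; 7 starts row 5. P = [[2, 5, 8, 9], [3, 10], [4], [6], [7]].
Insert 1: 1 bumps 2 from row 1; 2 bumps 3 from row 2; 3 bumps 4 from row 3; 4 bumps 6 from row 4; 6 bumps 7 from row 5; 7 starts row 6. P = [[1, 5, 8, 9], [2, 10], [3], [4], [6], [7]].

So P = [[1, 5, 8, 9], [2, 10], [3], [4], [6], [7]].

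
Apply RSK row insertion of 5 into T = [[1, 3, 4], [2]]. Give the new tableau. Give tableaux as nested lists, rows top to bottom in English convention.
5 is larger than every entry of row 1, so it is appended to row 1. The new tableau is [[1, 3, 4, 5], [2]].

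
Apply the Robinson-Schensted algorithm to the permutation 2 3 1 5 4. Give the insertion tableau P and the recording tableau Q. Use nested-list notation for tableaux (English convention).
Insert each entry of the permutation into P by Schensted row insertion, recording in Q the position of each new cell.

Insert 2: appended to row 1. P = [[2]].
Insert 3: appended to row 1. P = [[2, 3]].
Insert 1: 1 bumps 2 from row 1; 2 starts row 2. P = [[1, 3], [2]].
Insert 5: appended to row 1. P = [[1, 3, 5], [2]].
Insert 4: 4 bumps 5 from row 1; 5 appends to row 2. P = [[1, 3, 4], [2, 5]].

So P = [[1, 3, 4], [2, 5]], Q = [[1, 2, 4], [3, 5]].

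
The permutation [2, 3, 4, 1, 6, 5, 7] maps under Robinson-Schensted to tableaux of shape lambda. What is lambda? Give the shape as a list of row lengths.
Row-insert each entry into an empty tableau.

After inserting 2: P = [[2]].
After inserting 3: P = [[2, 3]].
After inserting 4: P = [[2, 3, 4]].
After inserting 1: P = [[1, 3, 4], [2]].
After inserting 6: P = [[1, 3, 4, 6], [2]].
After inserting 5: P = [[1, 3, 4, 5], [2, 6]].
After inserting 7: P = [[1, 3, 4, 5, 7], [2, 6]].

The final insertion tableau P = [[1, 3, 4, 5, 7], [2, 6]] has shape [5, 2].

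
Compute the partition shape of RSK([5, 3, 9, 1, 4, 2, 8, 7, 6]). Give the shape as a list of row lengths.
[3, 3, 2, 1]

Row-insert each entry into an empty tableau.

After inserting 5: P = [[5]].
After inserting 3: P = [[3], [5]].
After inserting 9: P = [[3, 9], [5]].
After inserting 1: P = [[1, 9], [3], [5]].
After inserting 4: P = [[1, 4], [3, 9], [5]].
After inserting 2: P = [[1, 2], [3, 4], [5, 9]].
After inserting 8: P = [[1, 2, 8], [3, 4], [5, 9]].
After inserting 7: P = [[1, 2, 7], [3, 4, 8], [5, 9]].
After inserting 6: P = [[1, 2, 6], [3, 4, 7], [5, 8], [9]].

The final insertion tableau P = [[1, 2, 6], [3, 4, 7], [5, 8], [9]] has shape [3, 3, 2, 1].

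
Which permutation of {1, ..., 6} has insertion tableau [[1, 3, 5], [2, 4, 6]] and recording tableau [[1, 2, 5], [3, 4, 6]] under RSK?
Reverse the RSK construction: for i from n down to 1, find the cell of Q containing i, remove the entry at that cell from P, and reverse-bump it up through P; the value ejected from row 1 is w(i).

Step i=6: Q has 6 at row 2, column 3; remove 6 from row 2 of P and reverse-bump: 6 enters row 1 and ejects 5. So w(6) = 5. P is now [[1, 3, 6], [2, 4]].
Step i=5: Q has 5 at row 1, column 3; remove that cell from P, ejecting 6. So w(5) = 6. P is now [[1, 3], [2, 4]].
Step i=4: Q has 4 at row 2, column 2; remove 4 from row 2 of P and reverse-bump: 4 enters row 1 and ejects 3. So w(4) = 3. P is now [[1, 4], [2]].
Step i=3: Q has 3 at row 2, column 1; remove 2 from row 2 of P and reverse-bump: 2 enters row 1 and ejects 1. So w(3) = 1. P is now [[2, 4]].
Step i=2: Q has 2 at row 1, column 2; remove that cell from P, ejecting 4. So w(2) = 4. P is now [[2]].
Step i=1: Q has 1 at row 1, column 1; remove that cell from P, ejecting 2. So w(1) = 2. P is now [].

So w = 2 4 1 3 6 5.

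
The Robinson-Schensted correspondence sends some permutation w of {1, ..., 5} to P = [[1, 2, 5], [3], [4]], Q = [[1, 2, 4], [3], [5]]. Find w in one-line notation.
1 4 3 5 2

Reverse the RSK construction: for i from n down to 1, find the cell of Q containing i, remove the entry at that cell from P, and reverse-bump it up through P; the value ejected from row 1 is w(i).

Step i=5: Q has 5 at row 3, column 1; remove 4 from row 3 of P and reverse-bump: 4 enters row 2 and ejects 3; 3 enters row 1 and ejects 2. So w(5) = 2. P is now [[1, 3, 5], [4]].
Step i=4: Q has 4 at row 1, column 3; remove that cell from P, ejecting 5. So w(4) = 5. P is now [[1, 3], [4]].
Step i=3: Q has 3 at row 2, column 1; remove 4 from row 2 of P and reverse-bump: 4 enters row 1 and ejects 3. So w(3) = 3. P is now [[1, 4]].
Step i=2: Q has 2 at row 1, column 2; remove that cell from P, ejecting 4. So w(2) = 4. P is now [[1]].
Step i=1: Q has 1 at row 1, column 1; remove that cell from P, ejecting 1. So w(1) = 1. P is now [].

So w = 1 4 3 5 2.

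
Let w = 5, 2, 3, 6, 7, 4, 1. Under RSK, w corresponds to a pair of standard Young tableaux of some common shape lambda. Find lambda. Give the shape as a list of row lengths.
Row-insert each entry into an empty tableau.

After inserting 5: P = [[5]].
After inserting 2: P = [[2], [5]].
After inserting 3: P = [[2, 3], [5]].
After inserting 6: P = [[2, 3, 6], [5]].
After inserting 7: P = [[2, 3, 6, 7], [5]].
After inserting 4: P = [[2, 3, 4, 7], [5, 6]].
After inserting 1: P = [[1, 3, 4, 7], [2, 6], [5]].

The final insertion tableau P = [[1, 3, 4, 7], [2, 6], [5]] has shape [4, 2, 1].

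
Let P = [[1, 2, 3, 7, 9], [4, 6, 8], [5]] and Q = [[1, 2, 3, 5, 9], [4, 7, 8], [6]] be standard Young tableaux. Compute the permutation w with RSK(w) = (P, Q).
1 5 6 4 8 2 3 7 9

Reverse the RSK construction: for i from n down to 1, find the cell of Q containing i, remove the entry at that cell from P, and reverse-bump it up through P; the value ejected from row 1 is w(i).

Step i=9: Q has 9 at row 1, column 5; remove that cell from P, ejecting 9. So w(9) = 9. P is now [[1, 2, 3, 7], [4, 6, 8], [5]].
Step i=8: Q has 8 at row 2, column 3; remove 8 from row 2 of P and reverse-bump: 8 enters row 1 and ejects 7. So w(8) = 7. P is now [[1, 2, 3, 8], [4, 6], [5]].
Step i=7: Q has 7 at row 2, column 2; remove 6 from row 2 of P and reverse-bump: 6 enters row 1 and ejects 3. So w(7) = 3. P is now [[1, 2, 6, 8], [4], [5]].
Step i=6: Q has 6 at row 3, column 1; remove 5 from row 3 of P and reverse-bump: 5 enters row 2 and ejects 4; 4 enters row 1 and ejects 2. So w(6) = 2. P is now [[1, 4, 6, 8], [5]].
Step i=5: Q has 5 at row 1, column 4; remove that cell from P, ejecting 8. So w(5) = 8. P is now [[1, 4, 6], [5]].
Step i=4: Q has 4 at row 2, column 1; remove 5 from row 2 of P and reverse-bump: 5 enters row 1 and ejects 4. So w(4) = 4. P is now [[1, 5, 6]].
Step i=3: Q has 3 at row 1, column 3; remove that cell from P, ejecting 6. So w(3) = 6. P is now [[1, 5]].
Step i=2: Q has 2 at row 1, column 2; remove that cell from P, ejecting 5. So w(2) = 5. P is now [[1]].
Step i=1: Q has 1 at row 1, column 1; remove that cell from P, ejecting 1. So w(1) = 1. P is now [].

So w = 1 5 6 4 8 2 3 7 9.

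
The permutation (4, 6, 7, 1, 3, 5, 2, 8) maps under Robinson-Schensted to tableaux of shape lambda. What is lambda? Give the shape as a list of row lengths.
Row-insert each entry into an empty tableau.

After inserting 4: P = [[4]].
After inserting 6: P = [[4, 6]].
After inserting 7: P = [[4, 6, 7]].
After inserting 1: P = [[1, 6, 7], [4]].
After inserting 3: P = [[1, 3, 7], [4, 6]].
After inserting 5: P = [[1, 3, 5], [4, 6, 7]].
After inserting 2: P = [[1, 2, 5], [3, 6, 7], [4]].
After inserting 8: P = [[1, 2, 5, 8], [3, 6, 7], [4]].

The final insertion tableau P = [[1, 2, 5, 8], [3, 6, 7], [4]] has shape [4, 3, 1].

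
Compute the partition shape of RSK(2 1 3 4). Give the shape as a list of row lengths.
Row-insert each entry into an empty tableau.

After inserting 2: P = [[2]].
After inserting 1: P = [[1], [2]].
After inserting 3: P = [[1, 3], [2]].
After inserting 4: P = [[1, 3, 4], [2]].

The final insertion tableau P = [[1, 3, 4], [2]] has shape [3, 1].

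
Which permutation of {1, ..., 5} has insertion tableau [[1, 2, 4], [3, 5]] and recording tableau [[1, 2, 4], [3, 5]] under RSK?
Reverse the RSK construction: for i from n down to 1, find the cell of Q containing i, remove the entry at that cell from P, and reverse-bump it up through P; the value ejected from row 1 is w(i).

Step i=5: Q has 5 at row 2, column 2; remove 5 from row 2 of P and reverse-bump: 5 enters row 1 and ejects 4. So w(5) = 4. P is now [[1, 2, 5], [3]].
Step i=4: Q has 4 at row 1, column 3; remove that cell from P, ejecting 5. So w(4) = 5. P is now [[1, 2], [3]].
Step i=3: Q has 3 at row 2, column 1; remove 3 from row 2 of P and reverse-bump: 3 enters row 1 and ejects 2. So w(3) = 2. P is now [[1, 3]].
Step i=2: Q has 2 at row 1, column 2; remove that cell from P, ejecting 3. So w(2) = 3. P is now [[1]].
Step i=1: Q has 1 at row 1, column 1; remove that cell from P, ejecting 1. So w(1) = 1. P is now [].

So w = 1 3 2 5 4.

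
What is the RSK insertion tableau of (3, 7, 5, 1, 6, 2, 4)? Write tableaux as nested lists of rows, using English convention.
P = [[1, 2, 4], [3, 5, 6], [7]]

After inserting 3: P = [[3]].
After inserting 7: P = [[3, 7]].
After inserting 5: P = [[3, 5], [7]].
After inserting 1: P = [[1, 5], [3], [7]].
After inserting 6: P = [[1, 5, 6], [3], [7]].
After inserting 2: P = [[1, 2, 6], [3, 5], [7]].
After inserting 4: P = [[1, 2, 4], [3, 5, 6], [7]].

So P = [[1, 2, 4], [3, 5, 6], [7]].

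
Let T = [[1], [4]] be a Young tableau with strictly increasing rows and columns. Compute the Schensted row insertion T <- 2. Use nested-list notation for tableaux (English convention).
[[1, 2], [4]]

2 is larger than every entry of row 1, so it is appended to row 1. The new tableau is [[1, 2], [4]].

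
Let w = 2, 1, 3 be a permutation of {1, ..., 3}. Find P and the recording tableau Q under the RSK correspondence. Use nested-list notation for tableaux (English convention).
Insert each entry of the permutation into P by Schensted row insertion, recording in Q the position of each new cell.

Insert 2: appended to row 1. P = [[2]].
Insert 1: 1 bumps 2 from row 1; 2 starts row 2. P = [[1], [2]].
Insert 3: appended to row 1. P = [[1, 3], [2]].

So P = [[1, 3], [2]], Q = [[1, 3], [2]].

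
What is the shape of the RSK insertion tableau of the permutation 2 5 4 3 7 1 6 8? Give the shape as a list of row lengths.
Row-insert each entry into an empty tableau.

After inserting 2: P = [[2]].
After inserting 5: P = [[2, 5]].
After inserting 4: P = [[2, 4], [5]].
After inserting 3: P = [[2, 3], [4], [5]].
After inserting 7: P = [[2, 3, 7], [4], [5]].
After inserting 1: P = [[1, 3, 7], [2], [4], [5]].
After inserting 6: P = [[1, 3, 6], [2, 7], [4], [5]].
After inserting 8: P = [[1, 3, 6, 8], [2, 7], [4], [5]].

The final insertion tableau P = [[1, 3, 6, 8], [2, 7], [4], [5]] has shape [4, 2, 1, 1].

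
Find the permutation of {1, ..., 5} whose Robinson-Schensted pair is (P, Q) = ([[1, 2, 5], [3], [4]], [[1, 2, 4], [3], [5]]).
1 4 3 5 2

Reverse the RSK construction: for i from n down to 1, find the cell of Q containing i, remove the entry at that cell from P, and reverse-bump it up through P; the value ejected from row 1 is w(i).

Step i=5: Q has 5 at row 3, column 1; remove 4 from row 3 of P and reverse-bump: 4 enters row 2 and ejects 3; 3 enters row 1 and ejects 2. So w(5) = 2. P is now [[1, 3, 5], [4]].
Step i=4: Q has 4 at row 1, column 3; remove that cell from P, ejecting 5. So w(4) = 5. P is now [[1, 3], [4]].
Step i=3: Q has 3 at row 2, column 1; remove 4 from row 2 of P and reverse-bump: 4 enters row 1 and ejects 3. So w(3) = 3. P is now [[1, 4]].
Step i=2: Q has 2 at row 1, column 2; remove that cell from P, ejecting 4. So w(2) = 4. P is now [[1]].
Step i=1: Q has 1 at row 1, column 1; remove that cell from P, ejecting 1. So w(1) = 1. P is now [].

So w = 1 4 3 5 2.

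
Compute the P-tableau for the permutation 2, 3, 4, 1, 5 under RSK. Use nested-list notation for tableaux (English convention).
P = [[1, 3, 4, 5], [2]]

Insert 2: appended to row 1. P = [[2]].
Insert 3: appended to row 1. P = [[2, 3]].
Insert 4: appended to row 1. P = [[2, 3, 4]].
Insert 1: 1 bumps 2 from row 1; 2 starts row 2. P = [[1, 3, 4], [2]].
Insert 5: appended to row 1. P = [[1, 3, 4, 5], [2]].

So P = [[1, 3, 4, 5], [2]].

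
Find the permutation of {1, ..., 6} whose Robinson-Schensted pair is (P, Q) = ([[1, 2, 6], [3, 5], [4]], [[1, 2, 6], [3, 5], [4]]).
4 5 3 1 2 6

Reverse the RSK construction: for i from n down to 1, find the cell of Q containing i, remove the entry at that cell from P, and reverse-bump it up through P; the value ejected from row 1 is w(i).

Step i=6: Q has 6 at row 1, column 3; remove that cell from P, ejecting 6. So w(6) = 6. P is now [[1, 2], [3, 5], [4]].
Step i=5: Q has 5 at row 2, column 2; remove 5 from row 2 of P and reverse-bump: 5 enters row 1 and ejects 2. So w(5) = 2. P is now [[1, 5], [3], [4]].
Step i=4: Q has 4 at row 3, column 1; remove 4 from row 3 of P and reverse-bump: 4 enters row 2 and ejects 3; 3 enters row 1 and ejects 1. So w(4) = 1. P is now [[3, 5], [4]].
Step i=3: Q has 3 at row 2, column 1; remove 4 from row 2 of P and reverse-bump: 4 enters row 1 and ejects 3. So w(3) = 3. P is now [[4, 5]].
Step i=2: Q has 2 at row 1, column 2; remove that cell from P, ejecting 5. So w(2) = 5. P is now [[4]].
Step i=1: Q has 1 at row 1, column 1; remove that cell from P, ejecting 4. So w(1) = 4. P is now [].

So w = 4 5 3 1 2 6.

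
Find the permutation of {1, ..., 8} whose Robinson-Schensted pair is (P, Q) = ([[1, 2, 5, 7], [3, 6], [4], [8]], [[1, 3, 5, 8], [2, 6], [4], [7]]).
Reverse the RSK construction: for i from n down to 1, find the cell of Q containing i, remove the entry at that cell from P, and reverse-bump it up through P; the value ejected from row 1 is w(i).

Step i=8: Q has 8 at row 1, column 4; remove that cell from P, ejecting 7. So w(8) = 7. P is now [[1, 2, 5], [3, 6], [4], [8]].
Step i=7: Q has 7 at row 4, column 1; remove 8 from row 4 of P and reverse-bump: 8 enters row 3 and ejects 4; 4 enters row 2 and ejects 3; 3 enters row 1 and ejects 2. So w(7) = 2. P is now [[1, 3, 5], [4, 6], [8]].
Step i=6: Q has 6 at row 2, column 2; remove 6 from row 2 of P and reverse-bump: 6 enters row 1 and ejects 5. So w(6) = 5. P is now [[1, 3, 6], [4], [8]].
Step i=5: Q has 5 at row 1, column 3; remove that cell from P, ejecting 6. So w(5) = 6. P is now [[1, 3], [4], [8]].
Step i=4: Q has 4 at row 3, column 1; remove 8 from row 3 of P and reverse-bump: 8 enters row 2 and ejects 4; 4 enters row 1 and ejects 3. So w(4) = 3. P is now [[1, 4], [8]].
Step i=3: Q has 3 at row 1, column 2; remove that cell from P, ejecting 4. So w(3) = 4. P is now [[1], [8]].
Step i=2: Q has 2 at row 2, column 1; remove 8 from row 2 of P and reverse-bump: 8 enters row 1 and ejects 1. So w(2) = 1. P is now [[8]].
Step i=1: Q has 1 at row 1, column 1; remove that cell from P, ejecting 8. So w(1) = 8. P is now [].

So w = 8 1 4 3 6 5 2 7.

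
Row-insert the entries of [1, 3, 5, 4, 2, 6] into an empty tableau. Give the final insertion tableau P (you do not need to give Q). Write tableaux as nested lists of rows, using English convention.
P = [[1, 2, 4, 6], [3], [5]]

After inserting 1: P = [[1]].
After inserting 3: P = [[1, 3]].
After inserting 5: P = [[1, 3, 5]].
After inserting 4: P = [[1, 3, 4], [5]].
After inserting 2: P = [[1, 2, 4], [3], [5]].
After inserting 6: P = [[1, 2, 4, 6], [3], [5]].

So P = [[1, 2, 4, 6], [3], [5]].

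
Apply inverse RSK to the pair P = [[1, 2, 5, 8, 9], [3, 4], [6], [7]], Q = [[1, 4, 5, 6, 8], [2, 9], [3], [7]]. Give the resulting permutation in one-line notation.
7 6 3 4 5 8 1 9 2

Reverse RSK: for i = n, n-1, ..., 1, locate i in Q, remove the corresponding corner cell from P, and reverse-bump its entry up through P; the value ejected from row 1 is w(i).

So w = 7 6 3 4 5 8 1 9 2.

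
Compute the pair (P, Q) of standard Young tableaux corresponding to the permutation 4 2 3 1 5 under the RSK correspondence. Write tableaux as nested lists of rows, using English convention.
Insert each entry of the permutation into P by Schensted row insertion, recording in Q the position of each new cell.

Insert 4: appended to row 1. P = [[4]].
Insert 2: 2 bumps 4 from row 1; 4 starts row 2. P = [[2], [4]].
Insert 3: appended to row 1. P = [[2, 3], [4]].
Insert 1: 1 bumps 2 from row 1; 2 bumps 4 from row 2; 4 starts row 3. P = [[1, 3], [2], [4]].
Insert 5: appended to row 1. P = [[1, 3, 5], [2], [4]].

So P = [[1, 3, 5], [2], [4]], Q = [[1, 3, 5], [2], [4]].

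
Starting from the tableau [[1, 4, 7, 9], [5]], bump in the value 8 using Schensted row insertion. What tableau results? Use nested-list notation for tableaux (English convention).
[[1, 4, 7, 8], [5, 9]]

In row 1, 8 replaces 9 (the leftmost entry greater than 8); 9 is bumped to row 2. 9 is appended to row 2. The new tableau is [[1, 4, 7, 8], [5, 9]].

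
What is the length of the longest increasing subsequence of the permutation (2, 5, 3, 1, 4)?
3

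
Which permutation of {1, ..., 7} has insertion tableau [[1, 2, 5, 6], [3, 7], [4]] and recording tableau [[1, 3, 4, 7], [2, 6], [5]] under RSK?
Reverse the RSK construction: for i from n down to 1, find the cell of Q containing i, remove the entry at that cell from P, and reverse-bump it up through P; the value ejected from row 1 is w(i).

Step i=7: Q has 7 at row 1, column 4; remove that cell from P, ejecting 6. So w(7) = 6. P is now [[1, 2, 5], [3, 7], [4]].
Step i=6: Q has 6 at row 2, column 2; remove 7 from row 2 of P and reverse-bump: 7 enters row 1 and ejects 5. So w(6) = 5. P is now [[1, 2, 7], [3], [4]].
Step i=5: Q has 5 at row 3, column 1; remove 4 from row 3 of P and reverse-bump: 4 enters row 2 and ejects 3; 3 enters row 1 and ejects 2. So w(5) = 2. P is now [[1, 3, 7], [4]].
Step i=4: Q has 4 at row 1, column 3; remove that cell from P, ejecting 7. So w(4) = 7. P is now [[1, 3], [4]].
Step i=3: Q has 3 at row 1, column 2; remove that cell from P, ejecting 3. So w(3) = 3. P is now [[1], [4]].
Step i=2: Q has 2 at row 2, column 1; remove 4 from row 2 of P and reverse-bump: 4 enters row 1 and ejects 1. So w(2) = 1. P is now [[4]].
Step i=1: Q has 1 at row 1, column 1; remove that cell from P, ejecting 4. So w(1) = 4. P is now [].

So w = 4 1 3 7 2 5 6.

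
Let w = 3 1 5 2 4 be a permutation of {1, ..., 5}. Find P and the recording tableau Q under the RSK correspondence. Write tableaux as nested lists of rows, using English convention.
P = [[1, 2, 4], [3, 5]], Q = [[1, 3, 5], [2, 4]]

Insert each entry of the permutation into P by Schensted row insertion, recording in Q the position of each new cell.

Insert 3: appended to row 1. P = [[3]], Q = [[1]].
Insert 1: 1 bumps 3 from row 1; 3 starts row 2. P = [[1], [3]], Q = [[1], [2]].
Insert 5: appended to row 1. P = [[1, 5], [3]], Q = [[1, 3], [2]].
Insert 2: 2 bumps 5 from row 1; 5 appends to row 2. P = [[1, 2], [3, 5]], Q = [[1, 3], [2, 4]].
Insert 4: appended to row 1. P = [[1, 2, 4], [3, 5]], Q = [[1, 3, 5], [2, 4]].

So P = [[1, 2, 4], [3, 5]], Q = [[1, 3, 5], [2, 4]].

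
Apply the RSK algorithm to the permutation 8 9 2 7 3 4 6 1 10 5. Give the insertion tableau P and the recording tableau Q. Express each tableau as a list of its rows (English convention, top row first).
Insert each entry of the permutation into P by Schensted row insertion, recording in Q the position of each new cell.

Insert 8: appended to row 1. P = [[8]].
Insert 9: appended to row 1. P = [[8, 9]].
Insert 2: 2 bumps 8 from row 1; 8 starts row 2. P = [[2, 9], [8]].
Insert 7: 7 bumps 9 from row 1; 9 appends to row 2. P = [[2, 7], [8, 9]].
Insert 3: 3 bumps 7 from row 1; 7 bumps 8 from row 2; 8 starts row 3. P = [[2, 3], [7, 9], [8]].
Insert 4: appended to row 1. P = [[2, 3, 4], [7, 9], [8]].
Insert 6: appended to row 1. P = [[2, 3, 4, 6], [7, 9], [8]].
Insert 1: 1 bumps 2 from row 1; 2 bumps 7 from row 2; 7 bumps 8 from row 3; 8 starts row 4. P = [[1, 3, 4, 6], [2, 9], [7], [8]].
Insert 10: appended to row 1. P = [[1, 3, 4, 6, 10], [2, 9], [7], [8]].
Insert 5: 5 bumps 6 from row 1; 6 bumps 9 from row 2; 9 appends to row 3. P = [[1, 3, 4, 5, 10], [2, 6], [7, 9], [8]].

So P = [[1, 3, 4, 5, 10], [2, 6], [7, 9], [8]], Q = [[1, 2, 6, 7, 9], [3, 4], [5, 10], [8]].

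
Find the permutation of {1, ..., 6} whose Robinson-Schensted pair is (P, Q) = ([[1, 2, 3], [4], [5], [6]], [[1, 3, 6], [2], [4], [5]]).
Reverse the RSK construction: for i from n down to 1, find the cell of Q containing i, remove the entry at that cell from P, and reverse-bump it up through P; the value ejected from row 1 is w(i).

Step i=6: Q has 6 at row 1, column 3; remove that cell from P, ejecting 3. So w(6) = 3. P is now [[1, 2], [4], [5], [6]].
Step i=5: Q has 5 at row 4, column 1; remove 6 from row 4 of P and reverse-bump: 6 enters row 3 and ejects 5; 5 enters row 2 and ejects 4; 4 enters row 1 and ejects 2. So w(5) = 2. P is now [[1, 4], [5], [6]].
Step i=4: Q has 4 at row 3, column 1; remove 6 from row 3 of P and reverse-bump: 6 enters row 2 and ejects 5; 5 enters row 1 and ejects 4. So w(4) = 4. P is now [[1, 5], [6]].
Step i=3: Q has 3 at row 1, column 2; remove that cell from P, ejecting 5. So w(3) = 5. P is now [[1], [6]].
Step i=2: Q has 2 at row 2, column 1; remove 6 from row 2 of P and reverse-bump: 6 enters row 1 and ejects 1. So w(2) = 1. P is now [[6]].
Step i=1: Q has 1 at row 1, column 1; remove that cell from P, ejecting 6. So w(1) = 6. P is now [].

So w = 6 1 5 4 2 3.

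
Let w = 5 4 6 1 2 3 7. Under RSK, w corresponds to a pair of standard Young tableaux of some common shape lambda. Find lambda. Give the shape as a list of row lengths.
RSK row insertion gives P = [[1, 2, 3, 7], [4, 6], [5]], which has shape [4, 2, 1].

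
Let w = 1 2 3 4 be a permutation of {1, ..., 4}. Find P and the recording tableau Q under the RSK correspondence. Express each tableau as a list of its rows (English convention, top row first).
P = [[1, 2, 3, 4]], Q = [[1, 2, 3, 4]]

Insert each entry of the permutation into P by Schensted row insertion, recording in Q the position of each new cell.

Insert 1: appended to row 1. P = [[1]].
Insert 2: appended to row 1. P = [[1, 2]].
Insert 3: appended to row 1. P = [[1, 2, 3]].
Insert 4: appended to row 1. P = [[1, 2, 3, 4]].

So P = [[1, 2, 3, 4]], Q = [[1, 2, 3, 4]].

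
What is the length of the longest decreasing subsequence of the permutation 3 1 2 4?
2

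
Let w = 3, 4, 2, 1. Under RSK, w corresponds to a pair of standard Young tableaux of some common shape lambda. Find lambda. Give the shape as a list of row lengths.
Row-insert each entry into an empty tableau.

After inserting 3: P = [[3]].
After inserting 4: P = [[3, 4]].
After inserting 2: P = [[2, 4], [3]].
After inserting 1: P = [[1, 4], [2], [3]].

The final insertion tableau P = [[1, 4], [2], [3]] has shape [2, 1, 1].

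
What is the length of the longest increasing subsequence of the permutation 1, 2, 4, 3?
3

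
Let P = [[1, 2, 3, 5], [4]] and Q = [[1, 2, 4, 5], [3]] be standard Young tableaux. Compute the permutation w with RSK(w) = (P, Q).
1 4 2 3 5

Reverse the RSK construction: for i from n down to 1, find the cell of Q containing i, remove the entry at that cell from P, and reverse-bump it up through P; the value ejected from row 1 is w(i).

Step i=5: Q has 5 at row 1, column 4; remove that cell from P, ejecting 5. So w(5) = 5. P is now [[1, 2, 3], [4]].
Step i=4: Q has 4 at row 1, column 3; remove that cell from P, ejecting 3. So w(4) = 3. P is now [[1, 2], [4]].
Step i=3: Q has 3 at row 2, column 1; remove 4 from row 2 of P and reverse-bump: 4 enters row 1 and ejects 2. So w(3) = 2. P is now [[1, 4]].
Step i=2: Q has 2 at row 1, column 2; remove that cell from P, ejecting 4. So w(2) = 4. P is now [[1]].
Step i=1: Q has 1 at row 1, column 1; remove that cell from P, ejecting 1. So w(1) = 1. P is now [].

So w = 1 4 2 3 5.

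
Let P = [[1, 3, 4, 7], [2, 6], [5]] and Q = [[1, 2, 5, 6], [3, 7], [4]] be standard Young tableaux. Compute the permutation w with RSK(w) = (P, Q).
Reverse the RSK construction: for i from n down to 1, find the cell of Q containing i, remove the entry at that cell from P, and reverse-bump it up through P; the value ejected from row 1 is w(i).

Step i=7: Q has 7 at row 2, column 2; remove 6 from row 2 of P and reverse-bump: 6 enters row 1 and ejects 4. So w(7) = 4. P is now [[1, 3, 6, 7], [2], [5]].
Step i=6: Q has 6 at row 1, column 4; remove that cell from P, ejecting 7. So w(6) = 7. P is now [[1, 3, 6], [2], [5]].
Step i=5: Q has 5 at row 1, column 3; remove that cell from P, ejecting 6. So w(5) = 6. P is now [[1, 3], [2], [5]].
Step i=4: Q has 4 at row 3, column 1; remove 5 from row 3 of P and reverse-bump: 5 enters row 2 and ejects 2; 2 enters row 1 and ejects 1. So w(4) = 1. P is now [[2, 3], [5]].
Step i=3: Q has 3 at row 2, column 1; remove 5 from row 2 of P and reverse-bump: 5 enters row 1 and ejects 3. So w(3) = 3. P is now [[2, 5]].
Step i=2: Q has 2 at row 1, column 2; remove that cell from P, ejecting 5. So w(2) = 5. P is now [[2]].
Step i=1: Q has 1 at row 1, column 1; remove that cell from P, ejecting 2. So w(1) = 2. P is now [].

So w = 2 5 3 1 6 7 4.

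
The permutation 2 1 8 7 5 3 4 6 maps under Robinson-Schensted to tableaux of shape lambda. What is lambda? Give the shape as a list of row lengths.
[4, 2, 1, 1]

Row-insert each entry into an empty tableau.

After inserting 2: P = [[2]].
After inserting 1: P = [[1], [2]].
After inserting 8: P = [[1, 8], [2]].
After inserting 7: P = [[1, 7], [2, 8]].
After inserting 5: P = [[1, 5], [2, 7], [8]].
After inserting 3: P = [[1, 3], [2, 5], [7], [8]].
After inserting 4: P = [[1, 3, 4], [2, 5], [7], [8]].
After inserting 6: P = [[1, 3, 4, 6], [2, 5], [7], [8]].

The final insertion tableau P = [[1, 3, 4, 6], [2, 5], [7], [8]] has shape [4, 2, 1, 1].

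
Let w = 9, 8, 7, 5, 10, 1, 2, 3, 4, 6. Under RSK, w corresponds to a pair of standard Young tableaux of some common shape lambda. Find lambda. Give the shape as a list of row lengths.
Row-insert each entry into an empty tableau.

After inserting 9: P = [[9]].
After inserting 8: P = [[8], [9]].
After inserting 7: P = [[7], [8], [9]].
After inserting 5: P = [[5], [7], [8], [9]].
After inserting 10: P = [[5, 10], [7], [8], [9]].
After inserting 1: P = [[1, 10], [5], [7], [8], [9]].
After inserting 2: P = [[1, 2], [5, 10], [7], [8], [9]].
After inserting 3: P = [[1, 2, 3], [5, 10], [7], [8], [9]].
After inserting 4: P = [[1, 2, 3, 4], [5, 10], [7], [8], [9]].
After inserting 6: P = [[1, 2, 3, 4, 6], [5, 10], [7], [8], [9]].

The final insertion tableau P = [[1, 2, 3, 4, 6], [5, 10], [7], [8], [9]] has shape [5, 2, 1, 1, 1].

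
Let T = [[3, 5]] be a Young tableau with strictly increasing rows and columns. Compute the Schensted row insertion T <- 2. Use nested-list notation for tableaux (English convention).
[[2, 5], [3]]

In row 1, 2 replaces 3 (the leftmost entry greater than 2); 3 is bumped to row 2. 3 starts a new row 2. The new tableau is [[2, 5], [3]].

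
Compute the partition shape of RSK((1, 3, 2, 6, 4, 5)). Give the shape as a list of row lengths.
[4, 2]

Row-insert each entry into an empty tableau.

After inserting 1: P = [[1]].
After inserting 3: P = [[1, 3]].
After inserting 2: P = [[1, 2], [3]].
After inserting 6: P = [[1, 2, 6], [3]].
After inserting 4: P = [[1, 2, 4], [3, 6]].
After inserting 5: P = [[1, 2, 4, 5], [3, 6]].

The final insertion tableau P = [[1, 2, 4, 5], [3, 6]] has shape [4, 2].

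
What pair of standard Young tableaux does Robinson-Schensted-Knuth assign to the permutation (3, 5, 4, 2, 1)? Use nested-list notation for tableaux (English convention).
P = [[1, 4], [2], [3], [5]], Q = [[1, 2], [3], [4], [5]]

Insert each entry of the permutation into P by Schensted row insertion, recording in Q the position of each new cell.

After inserting 3: P = [[3]].
After inserting 5: P = [[3, 5]].
After inserting 4: P = [[3, 4], [5]].
After inserting 2: P = [[2, 4], [3], [5]].
After inserting 1: P = [[1, 4], [2], [3], [5]].

So P = [[1, 4], [2], [3], [5]], Q = [[1, 2], [3], [4], [5]].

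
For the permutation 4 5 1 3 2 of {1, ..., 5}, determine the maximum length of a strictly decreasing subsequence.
3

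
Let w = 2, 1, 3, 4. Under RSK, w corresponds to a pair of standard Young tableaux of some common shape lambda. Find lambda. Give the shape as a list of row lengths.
RSK row insertion gives P = [[1, 3, 4], [2]], which has shape [3, 1].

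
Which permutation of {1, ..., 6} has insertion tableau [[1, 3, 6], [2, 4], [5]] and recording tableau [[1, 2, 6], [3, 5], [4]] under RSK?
Reverse RSK: for i = n, n-1, ..., 1, locate i in Q, remove the corresponding corner cell from P, and reverse-bump its entry up through P; the value ejected from row 1 is w(i).

So w = 2 5 4 1 3 6.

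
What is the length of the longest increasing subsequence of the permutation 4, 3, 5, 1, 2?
2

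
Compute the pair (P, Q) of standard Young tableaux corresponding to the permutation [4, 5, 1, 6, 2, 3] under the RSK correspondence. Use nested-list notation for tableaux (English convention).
P = [[1, 2, 3], [4, 5, 6]], Q = [[1, 2, 4], [3, 5, 6]]

Insert each entry of the permutation into P by Schensted row insertion, recording in Q the position of each new cell.

Insert 4: appended to row 1. P = [[4]], Q = [[1]].
Insert 5: appended to row 1. P = [[4, 5]], Q = [[1, 2]].
Insert 1: 1 bumps 4 from row 1; 4 starts row 2. P = [[1, 5], [4]], Q = [[1, 2], [3]].
Insert 6: appended to row 1. P = [[1, 5, 6], [4]], Q = [[1, 2, 4], [3]].
Insert 2: 2 bumps 5 from row 1; 5 appends to row 2. P = [[1, 2, 6], [4, 5]], Q = [[1, 2, 4], [3, 5]].
Insert 3: 3 bumps 6 from row 1; 6 appends to row 2. P = [[1, 2, 3], [4, 5, 6]], Q = [[1, 2, 4], [3, 5, 6]].

So P = [[1, 2, 3], [4, 5, 6]], Q = [[1, 2, 4], [3, 5, 6]].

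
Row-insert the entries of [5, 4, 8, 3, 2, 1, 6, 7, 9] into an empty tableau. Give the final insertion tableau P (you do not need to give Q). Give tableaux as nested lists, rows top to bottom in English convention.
After inserting 5: P = [[5]].
After inserting 4: P = [[4], [5]].
After inserting 8: P = [[4, 8], [5]].
After inserting 3: P = [[3, 8], [4], [5]].
After inserting 2: P = [[2, 8], [3], [4], [5]].
After inserting 1: P = [[1, 8], [2], [3], [4], [5]].
After inserting 6: P = [[1, 6], [2, 8], [3], [4], [5]].
After inserting 7: P = [[1, 6, 7], [2, 8], [3], [4], [5]].
After inserting 9: P = [[1, 6, 7, 9], [2, 8], [3], [4], [5]].

So P = [[1, 6, 7, 9], [2, 8], [3], [4], [5]].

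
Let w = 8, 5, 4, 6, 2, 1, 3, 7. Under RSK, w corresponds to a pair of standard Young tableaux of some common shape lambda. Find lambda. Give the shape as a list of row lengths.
Row-insert each entry into an empty tableau.

After inserting 8: P = [[8]].
After inserting 5: P = [[5], [8]].
After inserting 4: P = [[4], [5], [8]].
After inserting 6: P = [[4, 6], [5], [8]].
After inserting 2: P = [[2, 6], [4], [5], [8]].
After inserting 1: P = [[1, 6], [2], [4], [5], [8]].
After inserting 3: P = [[1, 3], [2, 6], [4], [5], [8]].
After inserting 7: P = [[1, 3, 7], [2, 6], [4], [5], [8]].

The final insertion tableau P = [[1, 3, 7], [2, 6], [4], [5], [8]] has shape [3, 2, 1, 1, 1].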